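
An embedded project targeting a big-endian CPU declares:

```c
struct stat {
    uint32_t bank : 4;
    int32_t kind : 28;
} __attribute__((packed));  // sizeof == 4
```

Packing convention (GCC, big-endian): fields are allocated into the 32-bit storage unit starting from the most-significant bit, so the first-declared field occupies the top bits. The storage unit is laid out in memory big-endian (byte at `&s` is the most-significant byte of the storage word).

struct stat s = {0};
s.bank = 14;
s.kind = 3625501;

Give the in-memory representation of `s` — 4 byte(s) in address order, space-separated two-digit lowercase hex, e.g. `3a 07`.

bank:4 = 14 → 0xe << 28 → word 0xe0000000
kind:28 = 3625501 → 0x37521d << 0 → word 0xe037521d
word = 0xe037521d → big-endian bytes:
  [0]=0xe0  [1]=0x37  [2]=0x52  [3]=0x1d

e0 37 52 1d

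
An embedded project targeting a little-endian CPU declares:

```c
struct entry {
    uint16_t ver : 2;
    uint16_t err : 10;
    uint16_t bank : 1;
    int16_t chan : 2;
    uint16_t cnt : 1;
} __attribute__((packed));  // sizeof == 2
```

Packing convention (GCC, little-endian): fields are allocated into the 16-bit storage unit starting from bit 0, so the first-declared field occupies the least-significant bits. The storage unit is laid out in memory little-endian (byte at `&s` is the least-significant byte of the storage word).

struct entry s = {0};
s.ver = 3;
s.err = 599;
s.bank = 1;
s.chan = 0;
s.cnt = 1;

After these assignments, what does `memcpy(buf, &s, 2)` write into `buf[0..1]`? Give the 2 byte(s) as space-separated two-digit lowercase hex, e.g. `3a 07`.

5f 99

[0+:2] ver=3 & 0x3 = 0x3; word=0x0003
[2+:10] err=599 & 0x3ff = 0x257; word=0x095f
[12+:1] bank=1 & 0x1 = 0x1; word=0x195f
[13+:2] chan=0 & 0x3 = 0x0; word=0x195f
[15+:1] cnt=1 & 0x1 = 0x1; word=0x995f
word = 0x995f → little-endian bytes:
  [0]=0x5f  [1]=0x99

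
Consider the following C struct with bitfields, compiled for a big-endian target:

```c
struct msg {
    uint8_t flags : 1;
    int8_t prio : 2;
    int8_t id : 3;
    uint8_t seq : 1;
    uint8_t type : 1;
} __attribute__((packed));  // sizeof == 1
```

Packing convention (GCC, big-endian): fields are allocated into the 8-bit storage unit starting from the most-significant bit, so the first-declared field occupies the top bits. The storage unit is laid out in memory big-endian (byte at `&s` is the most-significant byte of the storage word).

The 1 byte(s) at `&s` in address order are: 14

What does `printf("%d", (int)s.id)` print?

[0]=0x14 (big-endian) → word 0x14
flags [7+:1] = (word>>7) & 0x1 = 0
prio [5+:2] = (word>>5) & 0x3 = 0
id [2+:3] = (word>>2) & 0x7 = 5  ←
seq [1+:1] = (word>>1) & 0x1 = 0
type [0+:1] = (word>>0) & 0x1 = 0
id signed 3b, MSB=1: 5 - 8 = -3

-3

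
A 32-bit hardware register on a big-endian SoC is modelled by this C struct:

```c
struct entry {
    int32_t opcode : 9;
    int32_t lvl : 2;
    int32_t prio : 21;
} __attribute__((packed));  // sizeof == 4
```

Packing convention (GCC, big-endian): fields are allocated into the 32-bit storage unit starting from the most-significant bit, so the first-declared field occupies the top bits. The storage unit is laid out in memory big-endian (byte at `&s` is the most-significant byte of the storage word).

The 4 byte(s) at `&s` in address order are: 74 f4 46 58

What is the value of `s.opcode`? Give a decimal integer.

233

[0]=0x74 [1]=0xf4 [2]=0x46 [3]=0x58 (big-endian) → word 0x74f44658
opcode [23+:9] = (word>>23) & 0x1ff = 233  ←
lvl [21+:2] = (word>>21) & 0x3 = 3
prio [0+:21] = (word>>0) & 0x1fffff = 1328728
opcode signed 9b, MSB=0: value = 233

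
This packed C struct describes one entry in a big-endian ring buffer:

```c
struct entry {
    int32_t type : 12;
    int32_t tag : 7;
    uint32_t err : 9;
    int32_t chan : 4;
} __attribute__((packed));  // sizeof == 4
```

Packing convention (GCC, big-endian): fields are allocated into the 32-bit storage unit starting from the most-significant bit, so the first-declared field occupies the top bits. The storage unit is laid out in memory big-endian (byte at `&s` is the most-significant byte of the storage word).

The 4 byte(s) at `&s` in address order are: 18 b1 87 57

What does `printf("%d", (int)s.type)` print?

[0]=0x18 [1]=0xb1 [2]=0x87 [3]=0x57 (big-endian) → word 0x18b18757
type [20+:12] = (word>>20) & 0xfff = 395  ←
tag [13+:7] = (word>>13) & 0x7f = 12
err [4+:9] = (word>>4) & 0x1ff = 117
chan [0+:4] = (word>>0) & 0xf = 7
type signed 12b, MSB=0: value = 395

395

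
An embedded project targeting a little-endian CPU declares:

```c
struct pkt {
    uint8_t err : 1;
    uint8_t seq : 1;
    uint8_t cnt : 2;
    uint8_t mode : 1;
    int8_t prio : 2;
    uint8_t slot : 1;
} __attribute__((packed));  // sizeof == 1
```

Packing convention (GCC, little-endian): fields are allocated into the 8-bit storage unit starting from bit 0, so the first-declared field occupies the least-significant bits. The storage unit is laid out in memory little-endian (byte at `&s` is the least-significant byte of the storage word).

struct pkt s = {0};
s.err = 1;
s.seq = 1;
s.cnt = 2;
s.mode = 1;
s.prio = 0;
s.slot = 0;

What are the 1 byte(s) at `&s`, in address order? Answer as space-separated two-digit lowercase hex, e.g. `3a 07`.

1b

err (1b) val=1 bits=0x1 at bit 0: 0x01
seq (1b) val=1 bits=0x1 at bit 1: 0x03
cnt (2b) val=2 bits=0x2 at bit 2: 0x0b
mode (1b) val=1 bits=0x1 at bit 4: 0x1b
prio (2b) val=0 bits=0x0 at bit 5: 0x1b
slot (1b) val=0 bits=0x0 at bit 7: 0x1b
word = 0x1b → little-endian bytes:
  [0]=0x1b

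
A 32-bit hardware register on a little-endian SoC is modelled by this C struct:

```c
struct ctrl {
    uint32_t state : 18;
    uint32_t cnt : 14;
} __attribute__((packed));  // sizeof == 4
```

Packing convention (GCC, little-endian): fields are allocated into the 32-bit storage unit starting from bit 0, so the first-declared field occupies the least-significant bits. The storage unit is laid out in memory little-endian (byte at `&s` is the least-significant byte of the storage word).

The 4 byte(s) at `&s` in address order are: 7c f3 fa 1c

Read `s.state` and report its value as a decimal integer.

193404

[0]=0x7c [1]=0xf3 [2]=0xfa [3]=0x1c (little-endian) → word 0x1cfaf37c
state [0+:18] = (word>>0) & 0x3ffff = 193404  ←
cnt [18+:14] = (word>>18) & 0x3fff = 1854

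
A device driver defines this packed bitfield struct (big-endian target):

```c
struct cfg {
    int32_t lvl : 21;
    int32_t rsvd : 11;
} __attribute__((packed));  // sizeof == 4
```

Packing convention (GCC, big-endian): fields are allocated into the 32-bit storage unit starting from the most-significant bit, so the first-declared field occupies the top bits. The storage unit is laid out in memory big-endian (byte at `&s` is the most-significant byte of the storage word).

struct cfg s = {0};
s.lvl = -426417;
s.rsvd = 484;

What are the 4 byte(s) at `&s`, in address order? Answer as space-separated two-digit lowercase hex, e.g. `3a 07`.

lvl:21 = -426417 → 0x197e4f << 11 → word 0xcbf27800
rsvd:11 = 484 → 0x1e4 << 0 → word 0xcbf279e4
word = 0xcbf279e4 → big-endian bytes:
  [0]=0xcb  [1]=0xf2  [2]=0x79  [3]=0xe4

cb f2 79 e4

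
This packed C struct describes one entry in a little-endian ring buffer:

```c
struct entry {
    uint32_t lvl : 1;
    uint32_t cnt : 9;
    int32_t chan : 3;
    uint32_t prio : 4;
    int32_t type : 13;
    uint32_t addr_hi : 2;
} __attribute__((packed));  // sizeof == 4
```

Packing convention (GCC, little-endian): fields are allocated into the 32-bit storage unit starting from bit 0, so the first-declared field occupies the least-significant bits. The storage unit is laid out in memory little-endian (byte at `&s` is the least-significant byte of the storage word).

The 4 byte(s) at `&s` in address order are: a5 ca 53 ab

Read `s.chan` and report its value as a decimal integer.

[0]=0xa5 [1]=0xca [2]=0x53 [3]=0xab (little-endian) → word 0xab53caa5
lvl [0+:1] = (word>>0) & 0x1 = 1
cnt [1+:9] = (word>>1) & 0x1ff = 338
chan [10+:3] = (word>>10) & 0x7 = 2  ←
prio [13+:4] = (word>>13) & 0xf = 14
type [17+:13] = (word>>17) & 0x1fff = 5545
addr_hi [30+:2] = (word>>30) & 0x3 = 2
chan signed 3b, MSB=0: value = 2

2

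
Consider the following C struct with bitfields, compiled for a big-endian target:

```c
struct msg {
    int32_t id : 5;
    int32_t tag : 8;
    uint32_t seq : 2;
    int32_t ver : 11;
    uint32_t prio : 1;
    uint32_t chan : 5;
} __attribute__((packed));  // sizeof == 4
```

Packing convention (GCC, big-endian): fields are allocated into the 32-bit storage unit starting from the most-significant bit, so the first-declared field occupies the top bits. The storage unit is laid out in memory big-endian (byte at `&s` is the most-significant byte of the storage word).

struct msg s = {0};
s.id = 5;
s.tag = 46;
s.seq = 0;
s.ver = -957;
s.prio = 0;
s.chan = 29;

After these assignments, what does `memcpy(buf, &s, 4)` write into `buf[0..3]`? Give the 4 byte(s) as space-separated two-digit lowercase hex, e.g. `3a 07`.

29 71 10 dd

id (5b) val=5 bits=0x5 at bit 27: 0x28000000
tag (8b) val=46 bits=0x2e at bit 19: 0x29700000
seq (2b) val=0 bits=0x0 at bit 17: 0x29700000
ver (11b) val=-957 bits=0x443 at bit 6: 0x297110c0
prio (1b) val=0 bits=0x0 at bit 5: 0x297110c0
chan (5b) val=29 bits=0x1d at bit 0: 0x297110dd
word = 0x297110dd → big-endian bytes:
  [0]=0x29  [1]=0x71  [2]=0x10  [3]=0xdd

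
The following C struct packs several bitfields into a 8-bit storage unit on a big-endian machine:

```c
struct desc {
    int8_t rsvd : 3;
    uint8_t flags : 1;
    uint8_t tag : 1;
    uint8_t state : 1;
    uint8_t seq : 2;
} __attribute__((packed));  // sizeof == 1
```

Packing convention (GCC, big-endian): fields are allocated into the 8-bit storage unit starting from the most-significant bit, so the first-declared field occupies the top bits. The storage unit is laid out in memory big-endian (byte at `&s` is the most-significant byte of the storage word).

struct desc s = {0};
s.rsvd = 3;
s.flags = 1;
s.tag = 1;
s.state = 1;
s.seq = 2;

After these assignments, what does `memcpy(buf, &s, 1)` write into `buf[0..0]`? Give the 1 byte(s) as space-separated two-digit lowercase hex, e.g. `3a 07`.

rsvd (3b) val=3 bits=0x3 at bit 5: 0x60
flags (1b) val=1 bits=0x1 at bit 4: 0x70
tag (1b) val=1 bits=0x1 at bit 3: 0x78
state (1b) val=1 bits=0x1 at bit 2: 0x7c
seq (2b) val=2 bits=0x2 at bit 0: 0x7e
word = 0x7e → big-endian bytes:
  [0]=0x7e

7e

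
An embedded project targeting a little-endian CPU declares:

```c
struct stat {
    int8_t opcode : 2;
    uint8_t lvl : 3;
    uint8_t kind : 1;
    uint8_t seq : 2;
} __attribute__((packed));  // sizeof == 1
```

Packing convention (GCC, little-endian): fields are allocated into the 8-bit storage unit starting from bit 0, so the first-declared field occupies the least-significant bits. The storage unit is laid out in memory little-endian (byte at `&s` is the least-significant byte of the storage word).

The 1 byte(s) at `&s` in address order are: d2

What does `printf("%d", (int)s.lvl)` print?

[0]=0xd2 (little-endian) → word 0xd2
opcode:2 @ bit 0 → (0xd2>>0)&0x3 = 0x2
lvl:3 @ bit 2 → (0xd2>>2)&0x7 = 0x4  ←
kind:1 @ bit 5 → (0xd2>>5)&0x1 = 0x0
seq:2 @ bit 6 → (0xd2>>6)&0x3 = 0x3

4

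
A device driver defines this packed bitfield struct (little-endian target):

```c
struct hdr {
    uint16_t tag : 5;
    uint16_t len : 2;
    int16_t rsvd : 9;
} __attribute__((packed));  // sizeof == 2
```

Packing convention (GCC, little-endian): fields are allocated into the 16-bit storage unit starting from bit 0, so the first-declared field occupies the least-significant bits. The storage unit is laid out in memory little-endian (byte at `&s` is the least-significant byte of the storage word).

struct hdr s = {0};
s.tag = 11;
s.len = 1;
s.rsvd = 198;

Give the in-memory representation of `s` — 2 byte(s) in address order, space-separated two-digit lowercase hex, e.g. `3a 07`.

tag:5 = 11 → 0xb << 0 → word 0x000b
len:2 = 1 → 0x1 << 5 → word 0x002b
rsvd:9 = 198 → 0xc6 << 7 → word 0x632b
word = 0x632b → little-endian bytes:
  [0]=0x2b  [1]=0x63

2b 63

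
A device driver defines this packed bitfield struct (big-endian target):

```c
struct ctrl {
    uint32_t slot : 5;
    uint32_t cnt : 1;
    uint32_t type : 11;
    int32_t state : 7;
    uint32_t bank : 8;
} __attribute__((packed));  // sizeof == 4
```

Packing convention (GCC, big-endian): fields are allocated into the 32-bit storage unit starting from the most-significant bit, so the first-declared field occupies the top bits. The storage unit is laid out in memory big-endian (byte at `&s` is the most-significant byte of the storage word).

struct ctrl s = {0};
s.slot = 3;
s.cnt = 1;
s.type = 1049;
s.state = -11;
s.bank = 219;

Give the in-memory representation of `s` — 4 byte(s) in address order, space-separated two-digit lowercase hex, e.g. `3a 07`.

[27+:5] slot=3 & 0x1f = 0x3; word=0x18000000
[26+:1] cnt=1 & 0x1 = 0x1; word=0x1c000000
[15+:11] type=1049 & 0x7ff = 0x419; word=0x1e0c8000
[8+:7] state=-11 & 0x7f = 0x75; word=0x1e0cf500
[0+:8] bank=219 & 0xff = 0xdb; word=0x1e0cf5db
word = 0x1e0cf5db → big-endian bytes:
  [0]=0x1e  [1]=0x0c  [2]=0xf5  [3]=0xdb

1e 0c f5 db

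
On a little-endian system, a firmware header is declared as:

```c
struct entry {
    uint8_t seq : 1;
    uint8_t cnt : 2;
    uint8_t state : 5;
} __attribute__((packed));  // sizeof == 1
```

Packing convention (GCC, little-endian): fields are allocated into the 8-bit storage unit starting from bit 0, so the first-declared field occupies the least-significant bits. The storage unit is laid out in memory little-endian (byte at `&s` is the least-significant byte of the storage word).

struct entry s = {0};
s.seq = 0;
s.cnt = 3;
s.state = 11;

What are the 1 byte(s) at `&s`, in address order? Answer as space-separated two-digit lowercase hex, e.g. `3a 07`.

5e

seq (1b) val=0 bits=0x0 at bit 0: 0x00
cnt (2b) val=3 bits=0x3 at bit 1: 0x06
state (5b) val=11 bits=0xb at bit 3: 0x5e
word = 0x5e → little-endian bytes:
  [0]=0x5e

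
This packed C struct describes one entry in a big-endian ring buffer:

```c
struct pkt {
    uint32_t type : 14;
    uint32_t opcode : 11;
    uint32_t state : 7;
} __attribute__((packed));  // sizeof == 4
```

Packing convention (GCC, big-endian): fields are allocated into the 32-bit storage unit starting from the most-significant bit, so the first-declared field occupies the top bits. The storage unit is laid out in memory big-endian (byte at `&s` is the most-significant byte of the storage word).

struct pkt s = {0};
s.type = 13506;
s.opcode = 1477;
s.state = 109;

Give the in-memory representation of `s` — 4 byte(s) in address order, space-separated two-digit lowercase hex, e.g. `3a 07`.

d3 0a e2 ed

[18+:14] type=13506 & 0x3fff = 0x34c2; word=0xd3080000
[7+:11] opcode=1477 & 0x7ff = 0x5c5; word=0xd30ae280
[0+:7] state=109 & 0x7f = 0x6d; word=0xd30ae2ed
word = 0xd30ae2ed → big-endian bytes:
  [0]=0xd3  [1]=0x0a  [2]=0xe2  [3]=0xed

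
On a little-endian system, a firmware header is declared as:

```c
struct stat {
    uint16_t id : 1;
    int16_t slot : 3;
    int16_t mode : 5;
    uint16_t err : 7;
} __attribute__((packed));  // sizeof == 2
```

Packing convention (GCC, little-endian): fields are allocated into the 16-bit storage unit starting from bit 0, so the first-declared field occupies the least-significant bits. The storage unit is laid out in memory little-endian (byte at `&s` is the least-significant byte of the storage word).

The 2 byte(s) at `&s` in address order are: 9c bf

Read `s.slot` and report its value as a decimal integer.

[0]=0x9c [1]=0xbf (little-endian) → word 0xbf9c
id:1 @ bit 0 → (0xbf9c>>0)&0x1 = 0x0
slot:3 @ bit 1 → (0xbf9c>>1)&0x7 = 0x6  ←
mode:5 @ bit 4 → (0xbf9c>>4)&0x1f = 0x19
err:7 @ bit 9 → (0xbf9c>>9)&0x7f = 0x5f
slot signed 3b, MSB=1: 6 - 8 = -2

-2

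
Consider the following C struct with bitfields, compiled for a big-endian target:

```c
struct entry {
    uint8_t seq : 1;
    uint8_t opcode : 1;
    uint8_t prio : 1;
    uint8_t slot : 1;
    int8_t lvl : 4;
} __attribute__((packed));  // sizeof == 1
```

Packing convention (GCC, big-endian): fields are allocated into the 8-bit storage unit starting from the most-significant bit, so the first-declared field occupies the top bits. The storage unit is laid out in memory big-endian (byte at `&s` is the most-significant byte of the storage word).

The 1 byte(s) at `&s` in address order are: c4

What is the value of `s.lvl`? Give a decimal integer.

4

[0]=0xc4 (big-endian) → word 0xc4
seq [7+:1] = (word>>7) & 0x1 = 1
opcode [6+:1] = (word>>6) & 0x1 = 1
prio [5+:1] = (word>>5) & 0x1 = 0
slot [4+:1] = (word>>4) & 0x1 = 0
lvl [0+:4] = (word>>0) & 0xf = 4  ←
lvl signed 4b, MSB=0: value = 4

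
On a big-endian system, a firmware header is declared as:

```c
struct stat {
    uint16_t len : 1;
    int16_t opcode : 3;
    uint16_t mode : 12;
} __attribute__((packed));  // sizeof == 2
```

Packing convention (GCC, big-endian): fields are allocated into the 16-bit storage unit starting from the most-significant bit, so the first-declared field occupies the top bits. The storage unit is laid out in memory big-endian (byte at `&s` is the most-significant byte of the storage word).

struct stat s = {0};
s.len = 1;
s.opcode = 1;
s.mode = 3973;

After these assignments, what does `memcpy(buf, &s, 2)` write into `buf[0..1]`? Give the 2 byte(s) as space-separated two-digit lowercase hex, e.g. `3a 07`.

9f 85

[15+:1] len=1 & 0x1 = 0x1; word=0x8000
[12+:3] opcode=1 & 0x7 = 0x1; word=0x9000
[0+:12] mode=3973 & 0xfff = 0xf85; word=0x9f85
word = 0x9f85 → big-endian bytes:
  [0]=0x9f  [1]=0x85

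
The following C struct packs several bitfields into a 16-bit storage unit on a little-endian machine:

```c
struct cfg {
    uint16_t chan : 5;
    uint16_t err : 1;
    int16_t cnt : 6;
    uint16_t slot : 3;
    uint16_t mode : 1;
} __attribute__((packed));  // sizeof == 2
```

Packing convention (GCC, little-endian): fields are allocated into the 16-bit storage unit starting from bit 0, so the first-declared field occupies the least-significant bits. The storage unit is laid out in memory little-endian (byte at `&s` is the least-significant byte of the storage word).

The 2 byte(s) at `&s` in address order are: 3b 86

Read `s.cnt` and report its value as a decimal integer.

24

[0]=0x3b [1]=0x86 (little-endian) → word 0x863b
chan:5 @ bit 0 → (0x863b>>0)&0x1f = 0x1b
err:1 @ bit 5 → (0x863b>>5)&0x1 = 0x1
cnt:6 @ bit 6 → (0x863b>>6)&0x3f = 0x18  ←
slot:3 @ bit 12 → (0x863b>>12)&0x7 = 0x0
mode:1 @ bit 15 → (0x863b>>15)&0x1 = 0x1
cnt signed 6b, MSB=0: value = 24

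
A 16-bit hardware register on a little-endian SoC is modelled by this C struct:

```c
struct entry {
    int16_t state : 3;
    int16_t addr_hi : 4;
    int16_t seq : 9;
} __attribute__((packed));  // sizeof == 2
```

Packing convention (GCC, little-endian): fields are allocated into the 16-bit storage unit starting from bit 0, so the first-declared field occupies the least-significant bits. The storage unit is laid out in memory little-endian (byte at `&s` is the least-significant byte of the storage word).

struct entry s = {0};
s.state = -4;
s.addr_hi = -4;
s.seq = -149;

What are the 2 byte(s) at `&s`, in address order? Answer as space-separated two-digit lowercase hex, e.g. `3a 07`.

state (3b) val=-4 bits=0x4 at bit 0: 0x0004
addr_hi (4b) val=-4 bits=0xc at bit 3: 0x0064
seq (9b) val=-149 bits=0x16b at bit 7: 0xb5e4
word = 0xb5e4 → little-endian bytes:
  [0]=0xe4  [1]=0xb5

e4 b5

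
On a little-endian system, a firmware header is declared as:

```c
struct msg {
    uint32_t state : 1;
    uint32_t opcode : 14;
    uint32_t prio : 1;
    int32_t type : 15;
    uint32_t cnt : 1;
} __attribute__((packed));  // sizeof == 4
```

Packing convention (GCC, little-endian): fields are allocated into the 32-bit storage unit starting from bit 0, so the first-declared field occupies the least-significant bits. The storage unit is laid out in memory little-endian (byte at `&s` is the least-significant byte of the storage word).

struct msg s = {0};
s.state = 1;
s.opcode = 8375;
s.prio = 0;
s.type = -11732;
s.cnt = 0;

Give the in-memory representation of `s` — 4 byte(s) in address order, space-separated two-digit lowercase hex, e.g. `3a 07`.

state:1 = 1 → 0x1 << 0 → word 0x00000001
opcode:14 = 8375 → 0x20b7 << 1 → word 0x0000416f
prio:1 = 0 → 0x0 << 15 → word 0x0000416f
type:15 = -11732 → 0x522c << 16 → word 0x522c416f
cnt:1 = 0 → 0x0 << 31 → word 0x522c416f
word = 0x522c416f → little-endian bytes:
  [0]=0x6f  [1]=0x41  [2]=0x2c  [3]=0x52

6f 41 2c 52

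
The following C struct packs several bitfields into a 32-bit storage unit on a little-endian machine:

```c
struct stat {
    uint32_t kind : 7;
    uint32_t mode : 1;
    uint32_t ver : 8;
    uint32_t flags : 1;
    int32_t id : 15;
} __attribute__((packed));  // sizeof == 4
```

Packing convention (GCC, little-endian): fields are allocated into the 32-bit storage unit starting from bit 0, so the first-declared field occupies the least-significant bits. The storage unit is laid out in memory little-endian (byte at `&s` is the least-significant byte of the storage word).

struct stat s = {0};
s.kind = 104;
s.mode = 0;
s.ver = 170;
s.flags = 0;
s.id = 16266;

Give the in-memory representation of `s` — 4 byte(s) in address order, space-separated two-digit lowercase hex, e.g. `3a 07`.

68 aa 14 7f

kind:7 = 104 → 0x68 << 0 → word 0x00000068
mode:1 = 0 → 0x0 << 7 → word 0x00000068
ver:8 = 170 → 0xaa << 8 → word 0x0000aa68
flags:1 = 0 → 0x0 << 16 → word 0x0000aa68
id:15 = 16266 → 0x3f8a << 17 → word 0x7f14aa68
word = 0x7f14aa68 → little-endian bytes:
  [0]=0x68  [1]=0xaa  [2]=0x14  [3]=0x7f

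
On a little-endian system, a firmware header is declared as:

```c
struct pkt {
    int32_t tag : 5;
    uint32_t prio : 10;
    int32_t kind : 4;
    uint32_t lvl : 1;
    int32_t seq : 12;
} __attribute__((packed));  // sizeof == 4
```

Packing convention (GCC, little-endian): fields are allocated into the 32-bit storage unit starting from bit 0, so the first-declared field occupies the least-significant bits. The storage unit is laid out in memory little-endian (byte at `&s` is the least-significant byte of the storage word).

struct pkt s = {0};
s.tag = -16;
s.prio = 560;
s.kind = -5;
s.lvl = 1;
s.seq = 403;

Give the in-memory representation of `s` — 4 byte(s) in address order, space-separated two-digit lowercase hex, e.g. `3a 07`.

10 c6 3d 19

[0+:5] tag=-16 & 0x1f = 0x10; word=0x00000010
[5+:10] prio=560 & 0x3ff = 0x230; word=0x00004610
[15+:4] kind=-5 & 0xf = 0xb; word=0x0005c610
[19+:1] lvl=1 & 0x1 = 0x1; word=0x000dc610
[20+:12] seq=403 & 0xfff = 0x193; word=0x193dc610
word = 0x193dc610 → little-endian bytes:
  [0]=0x10  [1]=0xc6  [2]=0x3d  [3]=0x19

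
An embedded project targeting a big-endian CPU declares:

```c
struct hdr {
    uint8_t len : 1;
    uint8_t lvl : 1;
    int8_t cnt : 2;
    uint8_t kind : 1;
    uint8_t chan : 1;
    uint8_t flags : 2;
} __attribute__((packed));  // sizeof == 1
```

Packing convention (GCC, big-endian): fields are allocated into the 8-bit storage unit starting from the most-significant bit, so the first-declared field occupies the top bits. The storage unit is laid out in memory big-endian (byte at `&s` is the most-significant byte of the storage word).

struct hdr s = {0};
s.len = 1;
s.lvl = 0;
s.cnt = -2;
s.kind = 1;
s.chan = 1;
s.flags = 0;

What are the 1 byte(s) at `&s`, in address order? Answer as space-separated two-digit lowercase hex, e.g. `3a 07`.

len (1b) val=1 bits=0x1 at bit 7: 0x80
lvl (1b) val=0 bits=0x0 at bit 6: 0x80
cnt (2b) val=-2 bits=0x2 at bit 4: 0xa0
kind (1b) val=1 bits=0x1 at bit 3: 0xa8
chan (1b) val=1 bits=0x1 at bit 2: 0xac
flags (2b) val=0 bits=0x0 at bit 0: 0xac
word = 0xac → big-endian bytes:
  [0]=0xac

ac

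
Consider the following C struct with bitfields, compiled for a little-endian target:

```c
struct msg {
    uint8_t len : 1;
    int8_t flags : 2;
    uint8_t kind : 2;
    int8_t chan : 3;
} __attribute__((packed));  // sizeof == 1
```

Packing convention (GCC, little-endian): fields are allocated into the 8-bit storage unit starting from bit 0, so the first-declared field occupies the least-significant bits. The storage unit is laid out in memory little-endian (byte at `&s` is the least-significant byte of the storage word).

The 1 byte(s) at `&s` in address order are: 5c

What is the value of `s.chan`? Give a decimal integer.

2

[0]=0x5c (little-endian) → word 0x5c
len [0+:1] = (word>>0) & 0x1 = 0
flags [1+:2] = (word>>1) & 0x3 = 2
kind [3+:2] = (word>>3) & 0x3 = 3
chan [5+:3] = (word>>5) & 0x7 = 2  ←
chan signed 3b, MSB=0: value = 2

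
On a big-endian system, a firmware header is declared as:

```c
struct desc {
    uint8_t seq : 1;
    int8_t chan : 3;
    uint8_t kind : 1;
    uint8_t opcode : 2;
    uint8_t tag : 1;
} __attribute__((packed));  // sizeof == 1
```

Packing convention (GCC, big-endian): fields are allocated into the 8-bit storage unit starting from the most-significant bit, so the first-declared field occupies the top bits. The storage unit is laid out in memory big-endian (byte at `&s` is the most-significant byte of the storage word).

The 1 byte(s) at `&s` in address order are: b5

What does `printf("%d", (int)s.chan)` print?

[0]=0xb5 (big-endian) → word 0xb5
seq:1 @ bit 7 → (0xb5>>7)&0x1 = 0x1
chan:3 @ bit 4 → (0xb5>>4)&0x7 = 0x3  ←
kind:1 @ bit 3 → (0xb5>>3)&0x1 = 0x0
opcode:2 @ bit 1 → (0xb5>>1)&0x3 = 0x2
tag:1 @ bit 0 → (0xb5>>0)&0x1 = 0x1
chan signed 3b, MSB=0: value = 3

3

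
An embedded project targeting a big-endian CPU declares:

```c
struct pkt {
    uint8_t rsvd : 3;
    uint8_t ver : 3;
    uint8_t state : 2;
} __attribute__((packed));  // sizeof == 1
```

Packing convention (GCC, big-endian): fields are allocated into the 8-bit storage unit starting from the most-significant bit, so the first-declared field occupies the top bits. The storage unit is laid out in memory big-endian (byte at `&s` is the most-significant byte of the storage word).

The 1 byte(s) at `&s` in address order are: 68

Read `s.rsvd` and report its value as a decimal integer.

[0]=0x68 (big-endian) → word 0x68
rsvd:3 @ bit 5 → (0x68>>5)&0x7 = 0x3  ←
ver:3 @ bit 2 → (0x68>>2)&0x7 = 0x2
state:2 @ bit 0 → (0x68>>0)&0x3 = 0x0

3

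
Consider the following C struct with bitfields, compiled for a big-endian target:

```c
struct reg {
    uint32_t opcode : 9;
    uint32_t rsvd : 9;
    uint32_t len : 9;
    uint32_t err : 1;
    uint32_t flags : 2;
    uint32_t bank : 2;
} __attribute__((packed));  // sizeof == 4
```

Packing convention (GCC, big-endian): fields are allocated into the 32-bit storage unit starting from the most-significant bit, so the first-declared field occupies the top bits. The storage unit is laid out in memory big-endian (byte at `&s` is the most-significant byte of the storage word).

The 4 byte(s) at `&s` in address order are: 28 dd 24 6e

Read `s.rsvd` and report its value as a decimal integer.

[0]=0x28 [1]=0xdd [2]=0x24 [3]=0x6e (big-endian) → word 0x28dd246e
opcode:9 @ bit 23 → (0x28dd246e>>23)&0x1ff = 0x51
rsvd:9 @ bit 14 → (0x28dd246e>>14)&0x1ff = 0x174  ←
len:9 @ bit 5 → (0x28dd246e>>5)&0x1ff = 0x123
err:1 @ bit 4 → (0x28dd246e>>4)&0x1 = 0x0
flags:2 @ bit 2 → (0x28dd246e>>2)&0x3 = 0x3
bank:2 @ bit 0 → (0x28dd246e>>0)&0x3 = 0x2

372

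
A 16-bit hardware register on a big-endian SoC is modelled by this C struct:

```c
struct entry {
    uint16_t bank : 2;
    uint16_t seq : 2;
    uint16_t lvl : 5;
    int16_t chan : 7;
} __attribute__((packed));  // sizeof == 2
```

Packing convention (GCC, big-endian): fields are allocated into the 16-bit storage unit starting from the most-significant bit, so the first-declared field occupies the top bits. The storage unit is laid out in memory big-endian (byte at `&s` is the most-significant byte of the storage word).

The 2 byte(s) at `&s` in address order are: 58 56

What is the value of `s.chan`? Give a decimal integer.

-42

[0]=0x58 [1]=0x56 (big-endian) → word 0x5856
bank:2 @ bit 14 → (0x5856>>14)&0x3 = 0x1
seq:2 @ bit 12 → (0x5856>>12)&0x3 = 0x1
lvl:5 @ bit 7 → (0x5856>>7)&0x1f = 0x10
chan:7 @ bit 0 → (0x5856>>0)&0x7f = 0x56  ←
chan signed 7b, MSB=1: 86 - 128 = -42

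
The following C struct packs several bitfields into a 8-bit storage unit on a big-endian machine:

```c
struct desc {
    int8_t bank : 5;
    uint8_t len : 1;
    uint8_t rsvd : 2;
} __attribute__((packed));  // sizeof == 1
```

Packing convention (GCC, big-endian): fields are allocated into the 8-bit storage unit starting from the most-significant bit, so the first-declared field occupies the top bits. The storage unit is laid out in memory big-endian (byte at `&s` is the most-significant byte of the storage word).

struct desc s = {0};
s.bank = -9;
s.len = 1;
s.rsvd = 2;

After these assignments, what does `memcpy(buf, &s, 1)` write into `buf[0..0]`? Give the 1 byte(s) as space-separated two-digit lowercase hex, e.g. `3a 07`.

bank:5 = -9 → 0x17 << 3 → word 0xb8
len:1 = 1 → 0x1 << 2 → word 0xbc
rsvd:2 = 2 → 0x2 << 0 → word 0xbe
word = 0xbe → big-endian bytes:
  [0]=0xbe

be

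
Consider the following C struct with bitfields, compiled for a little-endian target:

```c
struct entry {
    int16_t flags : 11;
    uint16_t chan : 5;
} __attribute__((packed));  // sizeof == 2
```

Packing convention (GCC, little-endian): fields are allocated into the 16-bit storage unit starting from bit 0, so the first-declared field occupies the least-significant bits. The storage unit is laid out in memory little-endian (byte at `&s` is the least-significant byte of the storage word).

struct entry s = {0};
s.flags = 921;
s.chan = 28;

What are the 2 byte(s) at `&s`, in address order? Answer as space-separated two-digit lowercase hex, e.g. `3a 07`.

flags (11b) val=921 bits=0x399 at bit 0: 0x0399
chan (5b) val=28 bits=0x1c at bit 11: 0xe399
word = 0xe399 → little-endian bytes:
  [0]=0x99  [1]=0xe3

99 e3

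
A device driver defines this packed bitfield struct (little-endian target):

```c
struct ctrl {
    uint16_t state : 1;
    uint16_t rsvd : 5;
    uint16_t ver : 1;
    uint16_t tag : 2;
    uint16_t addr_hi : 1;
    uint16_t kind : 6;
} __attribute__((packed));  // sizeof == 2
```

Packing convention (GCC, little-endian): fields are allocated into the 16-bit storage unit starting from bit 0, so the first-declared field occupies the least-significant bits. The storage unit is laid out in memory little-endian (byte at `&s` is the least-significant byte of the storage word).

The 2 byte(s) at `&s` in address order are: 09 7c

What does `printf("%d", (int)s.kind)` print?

[0]=0x09 [1]=0x7c (little-endian) → word 0x7c09
state:1 @ bit 0 → (0x7c09>>0)&0x1 = 0x1
rsvd:5 @ bit 1 → (0x7c09>>1)&0x1f = 0x4
ver:1 @ bit 6 → (0x7c09>>6)&0x1 = 0x0
tag:2 @ bit 7 → (0x7c09>>7)&0x3 = 0x0
addr_hi:1 @ bit 9 → (0x7c09>>9)&0x1 = 0x0
kind:6 @ bit 10 → (0x7c09>>10)&0x3f = 0x1f  ←

31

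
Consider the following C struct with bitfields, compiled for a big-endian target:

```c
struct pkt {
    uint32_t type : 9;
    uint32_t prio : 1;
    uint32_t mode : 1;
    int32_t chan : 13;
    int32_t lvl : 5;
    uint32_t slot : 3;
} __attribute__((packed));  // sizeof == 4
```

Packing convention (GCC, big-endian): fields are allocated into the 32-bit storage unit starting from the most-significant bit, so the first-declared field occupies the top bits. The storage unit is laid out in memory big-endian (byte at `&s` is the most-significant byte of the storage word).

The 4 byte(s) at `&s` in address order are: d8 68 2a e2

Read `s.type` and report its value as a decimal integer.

[0]=0xd8 [1]=0x68 [2]=0x2a [3]=0xe2 (big-endian) → word 0xd8682ae2
type:9 @ bit 23 → (0xd8682ae2>>23)&0x1ff = 0x1b0  ←
prio:1 @ bit 22 → (0xd8682ae2>>22)&0x1 = 0x1
mode:1 @ bit 21 → (0xd8682ae2>>21)&0x1 = 0x1
chan:13 @ bit 8 → (0xd8682ae2>>8)&0x1fff = 0x82a
lvl:5 @ bit 3 → (0xd8682ae2>>3)&0x1f = 0x1c
slot:3 @ bit 0 → (0xd8682ae2>>0)&0x7 = 0x2

432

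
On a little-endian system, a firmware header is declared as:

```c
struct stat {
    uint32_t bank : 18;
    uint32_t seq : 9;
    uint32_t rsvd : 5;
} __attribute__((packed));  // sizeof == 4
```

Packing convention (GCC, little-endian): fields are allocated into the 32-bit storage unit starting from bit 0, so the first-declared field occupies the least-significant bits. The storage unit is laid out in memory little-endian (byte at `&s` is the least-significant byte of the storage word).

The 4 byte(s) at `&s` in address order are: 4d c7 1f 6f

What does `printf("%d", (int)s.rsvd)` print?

13

[0]=0x4d [1]=0xc7 [2]=0x1f [3]=0x6f (little-endian) → word 0x6f1fc74d
bank:18 @ bit 0 → (0x6f1fc74d>>0)&0x3ffff = 0x3c74d
seq:9 @ bit 18 → (0x6f1fc74d>>18)&0x1ff = 0x1c7
rsvd:5 @ bit 27 → (0x6f1fc74d>>27)&0x1f = 0xd  ←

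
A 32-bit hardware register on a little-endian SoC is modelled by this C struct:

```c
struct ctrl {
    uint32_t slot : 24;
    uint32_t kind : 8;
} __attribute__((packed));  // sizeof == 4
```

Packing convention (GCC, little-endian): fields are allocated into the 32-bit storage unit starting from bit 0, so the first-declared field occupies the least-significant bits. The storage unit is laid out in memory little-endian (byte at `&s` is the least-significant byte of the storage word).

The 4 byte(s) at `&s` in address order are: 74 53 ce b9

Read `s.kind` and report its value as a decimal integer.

185

[0]=0x74 [1]=0x53 [2]=0xce [3]=0xb9 (little-endian) → word 0xb9ce5374
slot [0+:24] = (word>>0) & 0xffffff = 13521780
kind [24+:8] = (word>>24) & 0xff = 185  ←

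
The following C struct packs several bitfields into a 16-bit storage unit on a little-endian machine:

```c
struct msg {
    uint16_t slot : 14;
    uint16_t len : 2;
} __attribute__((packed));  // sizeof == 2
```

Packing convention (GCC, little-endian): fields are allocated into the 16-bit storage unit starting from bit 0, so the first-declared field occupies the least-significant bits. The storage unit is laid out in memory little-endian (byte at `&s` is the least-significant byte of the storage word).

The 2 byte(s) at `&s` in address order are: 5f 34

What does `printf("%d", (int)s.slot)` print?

[0]=0x5f [1]=0x34 (little-endian) → word 0x345f
slot [0+:14] = (word>>0) & 0x3fff = 13407  ←
len [14+:2] = (word>>14) & 0x3 = 0

13407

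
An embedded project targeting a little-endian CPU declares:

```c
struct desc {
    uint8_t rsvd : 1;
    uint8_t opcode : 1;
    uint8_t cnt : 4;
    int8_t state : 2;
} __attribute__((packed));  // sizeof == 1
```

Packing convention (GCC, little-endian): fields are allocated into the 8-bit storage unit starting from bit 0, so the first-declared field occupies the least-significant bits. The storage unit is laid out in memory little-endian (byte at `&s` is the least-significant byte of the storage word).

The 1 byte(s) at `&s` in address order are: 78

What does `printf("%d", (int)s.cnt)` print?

[0]=0x78 (little-endian) → word 0x78
rsvd [0+:1] = (word>>0) & 0x1 = 0
opcode [1+:1] = (word>>1) & 0x1 = 0
cnt [2+:4] = (word>>2) & 0xf = 14  ←
state [6+:2] = (word>>6) & 0x3 = 1

14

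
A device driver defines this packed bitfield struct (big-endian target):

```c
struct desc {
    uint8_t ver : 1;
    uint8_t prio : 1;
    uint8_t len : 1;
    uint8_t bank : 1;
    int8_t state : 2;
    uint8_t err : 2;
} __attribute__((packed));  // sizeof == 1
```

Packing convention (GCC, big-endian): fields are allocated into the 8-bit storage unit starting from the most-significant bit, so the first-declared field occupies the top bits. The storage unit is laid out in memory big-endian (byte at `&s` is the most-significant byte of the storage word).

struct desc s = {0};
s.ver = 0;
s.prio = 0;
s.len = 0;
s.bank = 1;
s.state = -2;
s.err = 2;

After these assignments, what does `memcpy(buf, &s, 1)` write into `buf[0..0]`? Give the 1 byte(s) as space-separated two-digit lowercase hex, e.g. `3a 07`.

[7+:1] ver=0 & 0x1 = 0x0; word=0x00
[6+:1] prio=0 & 0x1 = 0x0; word=0x00
[5+:1] len=0 & 0x1 = 0x0; word=0x00
[4+:1] bank=1 & 0x1 = 0x1; word=0x10
[2+:2] state=-2 & 0x3 = 0x2; word=0x18
[0+:2] err=2 & 0x3 = 0x2; word=0x1a
word = 0x1a → big-endian bytes:
  [0]=0x1a

1a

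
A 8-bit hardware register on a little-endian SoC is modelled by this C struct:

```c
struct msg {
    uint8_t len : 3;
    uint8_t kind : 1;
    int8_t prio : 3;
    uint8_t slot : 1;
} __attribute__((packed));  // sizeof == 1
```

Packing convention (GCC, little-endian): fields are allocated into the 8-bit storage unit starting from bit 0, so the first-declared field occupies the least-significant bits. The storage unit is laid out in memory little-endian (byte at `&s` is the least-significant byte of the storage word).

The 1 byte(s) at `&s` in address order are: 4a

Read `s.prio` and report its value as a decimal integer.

[0]=0x4a (little-endian) → word 0x4a
len:3 @ bit 0 → (0x4a>>0)&0x7 = 0x2
kind:1 @ bit 3 → (0x4a>>3)&0x1 = 0x1
prio:3 @ bit 4 → (0x4a>>4)&0x7 = 0x4  ←
slot:1 @ bit 7 → (0x4a>>7)&0x1 = 0x0
prio signed 3b, MSB=1: 4 - 8 = -4

-4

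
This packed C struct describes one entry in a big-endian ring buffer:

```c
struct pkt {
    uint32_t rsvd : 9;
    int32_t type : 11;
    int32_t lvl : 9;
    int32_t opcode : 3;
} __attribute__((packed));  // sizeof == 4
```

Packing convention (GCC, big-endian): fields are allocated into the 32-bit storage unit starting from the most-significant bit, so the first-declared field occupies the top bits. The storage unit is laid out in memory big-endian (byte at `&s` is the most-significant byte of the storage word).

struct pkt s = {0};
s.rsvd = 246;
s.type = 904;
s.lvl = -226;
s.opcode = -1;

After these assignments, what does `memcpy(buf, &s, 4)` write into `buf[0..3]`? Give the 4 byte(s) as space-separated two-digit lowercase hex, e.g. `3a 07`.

7b 38 88 f7

[23+:9] rsvd=246 & 0x1ff = 0xf6; word=0x7b000000
[12+:11] type=904 & 0x7ff = 0x388; word=0x7b388000
[3+:9] lvl=-226 & 0x1ff = 0x11e; word=0x7b3888f0
[0+:3] opcode=-1 & 0x7 = 0x7; word=0x7b3888f7
word = 0x7b3888f7 → big-endian bytes:
  [0]=0x7b  [1]=0x38  [2]=0x88  [3]=0xf7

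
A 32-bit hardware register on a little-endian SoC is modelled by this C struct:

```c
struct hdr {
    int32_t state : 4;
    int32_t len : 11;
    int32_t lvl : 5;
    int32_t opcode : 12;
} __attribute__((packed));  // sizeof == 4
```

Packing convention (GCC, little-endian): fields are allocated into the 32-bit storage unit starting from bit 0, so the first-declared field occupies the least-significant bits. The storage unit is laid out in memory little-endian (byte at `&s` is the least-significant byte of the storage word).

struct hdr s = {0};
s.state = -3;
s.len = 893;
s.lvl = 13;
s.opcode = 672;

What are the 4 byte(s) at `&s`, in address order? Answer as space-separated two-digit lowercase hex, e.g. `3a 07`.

dd b7 06 2a

state:4 = -3 → 0xd << 0 → word 0x0000000d
len:11 = 893 → 0x37d << 4 → word 0x000037dd
lvl:5 = 13 → 0xd << 15 → word 0x0006b7dd
opcode:12 = 672 → 0x2a0 << 20 → word 0x2a06b7dd
word = 0x2a06b7dd → little-endian bytes:
  [0]=0xdd  [1]=0xb7  [2]=0x06  [3]=0x2a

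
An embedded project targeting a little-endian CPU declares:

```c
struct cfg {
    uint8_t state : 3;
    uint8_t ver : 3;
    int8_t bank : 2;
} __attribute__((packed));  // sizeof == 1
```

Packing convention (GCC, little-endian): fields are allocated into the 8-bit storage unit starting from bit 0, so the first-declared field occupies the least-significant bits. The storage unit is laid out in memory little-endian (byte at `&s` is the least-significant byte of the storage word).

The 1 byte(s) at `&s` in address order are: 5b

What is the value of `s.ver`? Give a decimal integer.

[0]=0x5b (little-endian) → word 0x5b
state:3 @ bit 0 → (0x5b>>0)&0x7 = 0x3
ver:3 @ bit 3 → (0x5b>>3)&0x7 = 0x3  ←
bank:2 @ bit 6 → (0x5b>>6)&0x3 = 0x1

3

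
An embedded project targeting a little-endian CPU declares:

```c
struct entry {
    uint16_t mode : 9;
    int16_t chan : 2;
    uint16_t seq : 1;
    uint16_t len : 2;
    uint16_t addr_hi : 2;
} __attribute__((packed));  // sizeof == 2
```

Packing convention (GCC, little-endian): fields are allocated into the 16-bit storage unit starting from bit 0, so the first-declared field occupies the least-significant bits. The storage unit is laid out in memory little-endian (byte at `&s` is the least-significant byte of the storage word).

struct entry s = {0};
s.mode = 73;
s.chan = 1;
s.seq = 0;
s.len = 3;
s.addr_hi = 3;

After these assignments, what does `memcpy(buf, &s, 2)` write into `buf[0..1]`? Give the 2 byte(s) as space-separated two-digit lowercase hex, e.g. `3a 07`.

[0+:9] mode=73 & 0x1ff = 0x49; word=0x0049
[9+:2] chan=1 & 0x3 = 0x1; word=0x0249
[11+:1] seq=0 & 0x1 = 0x0; word=0x0249
[12+:2] len=3 & 0x3 = 0x3; word=0x3249
[14+:2] addr_hi=3 & 0x3 = 0x3; word=0xf249
word = 0xf249 → little-endian bytes:
  [0]=0x49  [1]=0xf2

49 f2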